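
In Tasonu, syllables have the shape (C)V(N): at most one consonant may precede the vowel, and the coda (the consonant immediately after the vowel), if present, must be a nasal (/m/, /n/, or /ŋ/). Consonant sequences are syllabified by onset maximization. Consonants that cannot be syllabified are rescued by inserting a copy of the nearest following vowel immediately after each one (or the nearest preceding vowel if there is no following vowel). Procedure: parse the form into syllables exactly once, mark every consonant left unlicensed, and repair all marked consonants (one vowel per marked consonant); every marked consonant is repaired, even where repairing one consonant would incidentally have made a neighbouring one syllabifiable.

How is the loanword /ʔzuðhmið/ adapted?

ʔuzuðihimiði

The consonants /ʔ/, /ð/, /h/, /ð/ cannot be parsed into a legal (C)V(N) syllable (only a nasal (/m/, /n/, or /ŋ/) is licensed in coda position; onsets are limited to one consonant).
Each unlicensed consonant becomes the onset of a new syllable: /ʔ/ → /ʔu/, /ð/ → /ði/, /h/ → /hi/, /ð/ → /ði/.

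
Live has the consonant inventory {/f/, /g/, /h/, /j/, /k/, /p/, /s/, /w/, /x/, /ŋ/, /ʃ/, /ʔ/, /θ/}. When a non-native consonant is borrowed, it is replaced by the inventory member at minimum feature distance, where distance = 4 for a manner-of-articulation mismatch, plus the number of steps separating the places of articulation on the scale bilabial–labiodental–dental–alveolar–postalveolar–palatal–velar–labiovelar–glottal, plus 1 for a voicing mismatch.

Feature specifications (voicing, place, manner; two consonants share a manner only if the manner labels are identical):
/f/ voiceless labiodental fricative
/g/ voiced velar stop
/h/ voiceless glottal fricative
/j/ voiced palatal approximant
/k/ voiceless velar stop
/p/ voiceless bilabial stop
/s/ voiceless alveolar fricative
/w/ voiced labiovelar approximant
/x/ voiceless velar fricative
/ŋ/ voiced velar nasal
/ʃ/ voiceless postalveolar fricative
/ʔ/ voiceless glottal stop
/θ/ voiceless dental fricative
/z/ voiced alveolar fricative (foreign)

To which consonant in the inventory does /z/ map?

s

/s/ is closest: same manner (fricative), place distance 0 (alveolar→alveolar), voicing differs (+1); total 1. Next closest is /ʃ/ at distance 2.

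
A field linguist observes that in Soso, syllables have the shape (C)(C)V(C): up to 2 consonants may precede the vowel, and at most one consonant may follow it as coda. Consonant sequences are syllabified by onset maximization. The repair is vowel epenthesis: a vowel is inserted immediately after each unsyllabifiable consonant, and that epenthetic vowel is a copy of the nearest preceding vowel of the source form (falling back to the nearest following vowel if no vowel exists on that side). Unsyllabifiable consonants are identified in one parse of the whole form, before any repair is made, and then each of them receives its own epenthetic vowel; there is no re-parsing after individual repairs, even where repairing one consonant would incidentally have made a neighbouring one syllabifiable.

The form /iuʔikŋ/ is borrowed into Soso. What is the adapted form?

iuʔikŋi

The consonants /ŋ/ cannot be parsed into a legal (C)(C)V(C) syllable (at most one coda consonant is licensed; onsets may contain at most 2 consonants).
Epenthesis after each stranded consonant: /ŋ/ → /ŋi/.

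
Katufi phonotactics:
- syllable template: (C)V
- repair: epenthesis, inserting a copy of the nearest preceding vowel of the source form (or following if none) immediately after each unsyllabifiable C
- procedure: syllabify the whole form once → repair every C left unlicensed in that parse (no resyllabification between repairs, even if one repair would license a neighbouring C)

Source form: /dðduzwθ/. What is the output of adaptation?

Syllabifying with onset maximization leaves /d/, /ð/, /z/, /w/, /θ/ stranded (no codas are permitted; onsets are limited to one consonant).
Inserting the epenthetic vowel yields /d/ → /du/, /ð/ → /ðu/, /z/ → /zu/, /w/ → /wu/, /θ/ → /θu/.

duðuduzuwuθu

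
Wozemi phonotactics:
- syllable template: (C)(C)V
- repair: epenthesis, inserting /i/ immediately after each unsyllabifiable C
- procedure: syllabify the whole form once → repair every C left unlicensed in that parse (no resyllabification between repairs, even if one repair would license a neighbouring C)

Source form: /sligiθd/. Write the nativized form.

sligiθidi

Syllabifying with onset maximization leaves /θ/, /d/ stranded (no codas are permitted; onsets may contain at most 2 consonants).
Epenthesis after each stranded consonant: /θ/ → /θi/, /d/ → /di/.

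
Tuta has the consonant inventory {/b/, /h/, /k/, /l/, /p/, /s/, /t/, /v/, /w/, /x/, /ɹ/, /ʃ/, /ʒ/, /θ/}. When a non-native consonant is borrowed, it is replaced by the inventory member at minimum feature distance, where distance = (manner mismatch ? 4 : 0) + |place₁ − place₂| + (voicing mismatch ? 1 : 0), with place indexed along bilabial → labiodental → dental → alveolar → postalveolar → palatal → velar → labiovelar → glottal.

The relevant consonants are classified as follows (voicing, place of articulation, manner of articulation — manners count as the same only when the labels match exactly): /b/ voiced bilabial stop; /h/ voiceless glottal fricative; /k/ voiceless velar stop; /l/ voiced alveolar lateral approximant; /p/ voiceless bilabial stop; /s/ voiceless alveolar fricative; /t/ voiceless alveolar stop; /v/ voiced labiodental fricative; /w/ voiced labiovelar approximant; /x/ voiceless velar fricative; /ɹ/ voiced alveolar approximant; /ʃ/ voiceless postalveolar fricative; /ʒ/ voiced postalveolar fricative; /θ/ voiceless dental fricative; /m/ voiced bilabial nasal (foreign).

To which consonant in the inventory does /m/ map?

b

/b/ is closest: manner differs (nasal→stop, +4), place distance 0 (bilabial→bilabial), same voicing; total 4. Next closest is /p/ at distance 5.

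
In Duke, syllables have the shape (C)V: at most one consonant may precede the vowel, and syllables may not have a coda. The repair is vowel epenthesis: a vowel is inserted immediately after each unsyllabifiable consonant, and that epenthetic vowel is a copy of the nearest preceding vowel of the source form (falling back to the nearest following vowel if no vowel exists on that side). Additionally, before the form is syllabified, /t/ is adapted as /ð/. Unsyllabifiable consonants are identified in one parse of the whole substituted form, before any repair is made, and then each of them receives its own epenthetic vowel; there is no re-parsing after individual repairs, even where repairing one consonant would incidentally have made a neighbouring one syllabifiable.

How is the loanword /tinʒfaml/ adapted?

ðiniʒifamala

Substitution: /t/ → /ð/, giving /ðinʒfaml/.
Under (C)V, the unsyllabifiable consonants are /n/, /ʒ/, /m/, /l/ (no codas are permitted; onsets are limited to one consonant).
Inserting the epenthetic vowel yields /n/ → /ni/, /ʒ/ → /ʒi/, /m/ → /ma/, /l/ → /la/.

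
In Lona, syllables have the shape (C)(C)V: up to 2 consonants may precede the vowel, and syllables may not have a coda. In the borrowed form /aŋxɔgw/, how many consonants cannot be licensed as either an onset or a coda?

Under (C)(C)V, the unsyllabifiable consonants are /g/, /w/ (no codas are permitted; onsets may contain at most 2 consonants).

2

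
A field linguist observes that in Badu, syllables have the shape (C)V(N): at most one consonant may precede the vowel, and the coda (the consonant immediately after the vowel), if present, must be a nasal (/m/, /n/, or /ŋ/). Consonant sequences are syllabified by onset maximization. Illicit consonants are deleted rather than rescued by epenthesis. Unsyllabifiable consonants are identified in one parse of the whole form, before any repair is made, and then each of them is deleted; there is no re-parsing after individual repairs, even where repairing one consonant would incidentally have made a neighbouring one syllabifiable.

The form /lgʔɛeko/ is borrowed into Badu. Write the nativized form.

Syllabifying with onset maximization leaves /l/, /g/ stranded (only a nasal (/m/, /n/, or /ŋ/) is licensed in coda position; onsets are limited to one consonant).
Deletion applies to /l/, /g/.

ʔɛeko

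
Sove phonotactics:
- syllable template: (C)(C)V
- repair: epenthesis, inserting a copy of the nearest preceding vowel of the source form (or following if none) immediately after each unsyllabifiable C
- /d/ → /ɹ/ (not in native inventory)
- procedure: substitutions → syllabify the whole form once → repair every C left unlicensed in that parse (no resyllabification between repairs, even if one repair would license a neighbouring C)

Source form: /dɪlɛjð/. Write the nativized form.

ɹɪlɛjɛðɛ

Substitution: /d/ → /ɹ/, giving /ɹɪlɛjð/.
Under (C)(C)V, the unsyllabifiable consonants are /j/, /ð/ (no codas are permitted; onsets may contain at most 2 consonants).
Each unlicensed consonant becomes the onset of a new syllable: /j/ → /jɛ/, /ð/ → /ðɛ/.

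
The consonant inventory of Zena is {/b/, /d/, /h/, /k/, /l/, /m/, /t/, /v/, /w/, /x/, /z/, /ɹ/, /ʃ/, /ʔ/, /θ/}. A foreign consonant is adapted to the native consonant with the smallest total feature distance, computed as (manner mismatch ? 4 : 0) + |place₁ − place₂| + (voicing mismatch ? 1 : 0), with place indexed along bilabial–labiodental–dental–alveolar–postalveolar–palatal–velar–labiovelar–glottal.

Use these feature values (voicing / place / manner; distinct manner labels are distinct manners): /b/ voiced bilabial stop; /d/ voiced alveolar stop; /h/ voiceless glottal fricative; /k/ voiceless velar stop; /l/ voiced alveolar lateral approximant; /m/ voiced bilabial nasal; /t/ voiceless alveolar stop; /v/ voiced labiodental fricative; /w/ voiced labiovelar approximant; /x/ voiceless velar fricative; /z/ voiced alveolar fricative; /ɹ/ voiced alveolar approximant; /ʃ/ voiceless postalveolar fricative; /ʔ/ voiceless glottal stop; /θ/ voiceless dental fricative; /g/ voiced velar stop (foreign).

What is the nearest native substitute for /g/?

k

/k/ is closest: same manner (stop), place distance 0 (velar→velar), voicing differs (+1); total 1. Next closest is /d/ at distance 3.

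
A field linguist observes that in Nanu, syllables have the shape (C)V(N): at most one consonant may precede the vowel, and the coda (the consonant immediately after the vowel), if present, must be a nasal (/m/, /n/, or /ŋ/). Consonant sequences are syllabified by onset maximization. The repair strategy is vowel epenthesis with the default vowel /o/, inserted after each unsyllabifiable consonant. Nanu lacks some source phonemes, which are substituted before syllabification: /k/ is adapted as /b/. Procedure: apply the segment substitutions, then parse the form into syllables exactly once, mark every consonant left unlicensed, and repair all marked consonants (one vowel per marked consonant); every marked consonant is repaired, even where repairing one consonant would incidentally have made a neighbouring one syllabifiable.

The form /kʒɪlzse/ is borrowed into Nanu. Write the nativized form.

boʒɪlozose

Substitution: /k/ → /b/, giving /bʒɪlzse/.
Syllabifying with onset maximization leaves /b/, /l/, /z/ stranded (only a nasal (/m/, /n/, or /ŋ/) is licensed in coda position; onsets are limited to one consonant).
Inserting the epenthetic vowel yields /b/ → /bo/, /l/ → /lo/, /z/ → /zo/.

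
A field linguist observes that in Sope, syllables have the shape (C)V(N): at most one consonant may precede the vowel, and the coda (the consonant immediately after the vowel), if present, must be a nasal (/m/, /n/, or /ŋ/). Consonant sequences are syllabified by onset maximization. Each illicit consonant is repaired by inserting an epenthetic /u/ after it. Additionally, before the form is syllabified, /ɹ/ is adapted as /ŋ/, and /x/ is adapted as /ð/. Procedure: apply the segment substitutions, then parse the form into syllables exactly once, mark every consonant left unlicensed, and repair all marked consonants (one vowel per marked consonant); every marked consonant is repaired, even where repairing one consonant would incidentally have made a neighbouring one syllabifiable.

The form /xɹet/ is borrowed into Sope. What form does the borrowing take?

ðuŋetu

Substitution: /x/ → /ð/, /ɹ/ → /ŋ/, giving /ðŋet/.
The consonants /ð/, /t/ cannot be parsed into a legal (C)V(N) syllable (only a nasal (/m/, /n/, or /ŋ/) is licensed in coda position; onsets are limited to one consonant).
Each unlicensed consonant becomes the onset of a new syllable: /ð/ → /ðu/, /t/ → /tu/.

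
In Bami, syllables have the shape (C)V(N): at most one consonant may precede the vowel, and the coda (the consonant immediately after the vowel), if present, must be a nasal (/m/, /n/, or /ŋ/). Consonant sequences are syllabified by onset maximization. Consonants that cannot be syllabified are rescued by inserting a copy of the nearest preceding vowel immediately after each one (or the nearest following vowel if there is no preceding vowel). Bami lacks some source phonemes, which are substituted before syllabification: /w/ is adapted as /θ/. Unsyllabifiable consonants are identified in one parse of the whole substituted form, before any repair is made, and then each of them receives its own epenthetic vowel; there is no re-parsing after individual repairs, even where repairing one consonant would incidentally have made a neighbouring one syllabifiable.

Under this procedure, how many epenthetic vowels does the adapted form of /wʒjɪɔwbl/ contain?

After substitution the input is /θʒjɪɔθbl/.
The unsyllabifiable consonants are /θ/, /ʒ/, /θ/, /b/, /l/; each receives one epenthetic vowel.

5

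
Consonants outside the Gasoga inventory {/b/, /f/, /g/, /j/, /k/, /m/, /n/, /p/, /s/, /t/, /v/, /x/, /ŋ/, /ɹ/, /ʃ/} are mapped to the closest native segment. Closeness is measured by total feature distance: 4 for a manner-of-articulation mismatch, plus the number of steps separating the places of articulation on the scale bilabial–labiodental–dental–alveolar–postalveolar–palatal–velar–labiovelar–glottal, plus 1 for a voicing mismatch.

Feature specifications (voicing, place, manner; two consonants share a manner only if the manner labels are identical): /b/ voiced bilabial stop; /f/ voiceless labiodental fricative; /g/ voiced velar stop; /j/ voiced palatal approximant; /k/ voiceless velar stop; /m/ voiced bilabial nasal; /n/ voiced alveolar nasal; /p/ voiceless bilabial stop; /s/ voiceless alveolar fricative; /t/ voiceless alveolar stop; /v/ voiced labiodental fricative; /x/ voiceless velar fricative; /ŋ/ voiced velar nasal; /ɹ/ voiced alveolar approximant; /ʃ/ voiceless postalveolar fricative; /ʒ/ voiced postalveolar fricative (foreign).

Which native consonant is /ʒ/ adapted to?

ʃ

/ʃ/ is closest: same manner (fricative), place distance 0 (postalveolar→postalveolar), voicing differs (+1); total 1. Next closest is /s/ at distance 2.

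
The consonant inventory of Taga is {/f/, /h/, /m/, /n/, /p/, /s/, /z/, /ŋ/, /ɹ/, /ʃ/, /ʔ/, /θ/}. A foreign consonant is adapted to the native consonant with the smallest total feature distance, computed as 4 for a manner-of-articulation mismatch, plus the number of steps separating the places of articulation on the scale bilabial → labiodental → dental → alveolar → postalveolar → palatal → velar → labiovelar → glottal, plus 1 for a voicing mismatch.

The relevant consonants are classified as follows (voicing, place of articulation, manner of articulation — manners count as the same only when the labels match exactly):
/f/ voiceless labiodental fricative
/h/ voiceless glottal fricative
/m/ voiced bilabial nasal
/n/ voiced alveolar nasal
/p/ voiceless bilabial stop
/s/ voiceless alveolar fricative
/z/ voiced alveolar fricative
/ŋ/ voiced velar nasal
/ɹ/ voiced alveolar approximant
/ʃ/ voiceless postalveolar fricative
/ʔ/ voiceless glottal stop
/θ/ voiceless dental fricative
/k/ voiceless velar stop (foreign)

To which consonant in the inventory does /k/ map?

ʔ

/ʔ/ is closest: same manner (stop), place distance 2 (velar→glottal), same voicing; total 2. Next closest is /ŋ/ at distance 5.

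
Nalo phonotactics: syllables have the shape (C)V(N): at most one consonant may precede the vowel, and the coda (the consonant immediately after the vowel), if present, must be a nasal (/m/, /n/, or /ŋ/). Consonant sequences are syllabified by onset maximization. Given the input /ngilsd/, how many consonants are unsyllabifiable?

4

Syllabifying with onset maximization leaves /n/, /l/, /s/, /d/ stranded (only a nasal (/m/, /n/, or /ŋ/) is licensed in coda position; onsets are limited to one consonant).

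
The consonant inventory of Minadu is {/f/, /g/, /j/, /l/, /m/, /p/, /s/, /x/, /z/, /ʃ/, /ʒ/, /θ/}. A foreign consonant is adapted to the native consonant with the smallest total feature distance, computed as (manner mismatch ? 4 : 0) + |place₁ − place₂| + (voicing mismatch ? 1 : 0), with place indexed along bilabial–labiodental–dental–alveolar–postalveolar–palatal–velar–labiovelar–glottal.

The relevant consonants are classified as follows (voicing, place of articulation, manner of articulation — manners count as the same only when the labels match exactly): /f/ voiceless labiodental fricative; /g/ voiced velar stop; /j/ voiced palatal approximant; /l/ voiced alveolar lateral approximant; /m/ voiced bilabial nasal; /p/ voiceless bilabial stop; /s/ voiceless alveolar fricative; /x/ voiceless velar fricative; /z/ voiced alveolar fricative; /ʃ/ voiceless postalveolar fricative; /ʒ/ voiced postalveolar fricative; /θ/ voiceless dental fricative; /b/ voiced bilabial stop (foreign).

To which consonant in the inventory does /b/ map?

p

/p/ is closest: same manner (stop), place distance 0 (bilabial→bilabial), voicing differs (+1); total 1. Next closest is /m/ at distance 4.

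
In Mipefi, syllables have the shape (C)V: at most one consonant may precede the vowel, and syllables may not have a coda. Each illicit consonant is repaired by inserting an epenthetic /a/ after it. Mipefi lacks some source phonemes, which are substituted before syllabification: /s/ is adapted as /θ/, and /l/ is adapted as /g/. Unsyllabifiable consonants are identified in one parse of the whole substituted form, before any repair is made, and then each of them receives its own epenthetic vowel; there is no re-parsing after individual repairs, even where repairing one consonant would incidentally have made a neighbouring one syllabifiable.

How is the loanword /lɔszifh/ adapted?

gɔθazifaha

Substitution: /l/ → /g/, /s/ → /θ/, giving /gɔθzifh/.
Under (C)V, the unsyllabifiable consonants are /θ/, /f/, /h/ (no codas are permitted; onsets are limited to one consonant).
Inserting the epenthetic vowel yields /θ/ → /θa/, /f/ → /fa/, /h/ → /ha/.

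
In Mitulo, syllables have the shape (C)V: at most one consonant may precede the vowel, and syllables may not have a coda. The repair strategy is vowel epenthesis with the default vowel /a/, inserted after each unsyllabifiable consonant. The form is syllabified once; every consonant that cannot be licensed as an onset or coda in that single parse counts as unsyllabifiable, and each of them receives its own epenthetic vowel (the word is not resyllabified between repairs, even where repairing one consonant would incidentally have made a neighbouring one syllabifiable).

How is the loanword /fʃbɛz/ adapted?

faʃabɛza

Under (C)V, the unsyllabifiable consonants are /f/, /ʃ/, /z/ (no codas are permitted; onsets are limited to one consonant).
Epenthesis after each stranded consonant: /f/ → /fa/, /ʃ/ → /ʃa/, /z/ → /za/.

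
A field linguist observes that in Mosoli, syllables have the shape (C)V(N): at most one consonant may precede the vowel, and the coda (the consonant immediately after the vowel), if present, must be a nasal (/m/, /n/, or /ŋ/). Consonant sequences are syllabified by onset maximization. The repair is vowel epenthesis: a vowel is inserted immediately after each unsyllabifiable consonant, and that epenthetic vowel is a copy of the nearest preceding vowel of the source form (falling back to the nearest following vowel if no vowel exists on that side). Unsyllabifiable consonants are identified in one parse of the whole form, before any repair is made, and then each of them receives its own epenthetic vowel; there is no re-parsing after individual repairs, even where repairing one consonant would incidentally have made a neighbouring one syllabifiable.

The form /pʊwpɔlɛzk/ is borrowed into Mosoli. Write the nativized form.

Syllabifying with onset maximization leaves /w/, /z/, /k/ stranded (only a nasal (/m/, /n/, or /ŋ/) is licensed in coda position; onsets are limited to one consonant).
Inserting the epenthetic vowel yields /w/ → /wʊ/, /z/ → /zɛ/, /k/ → /kɛ/.

pʊwʊpɔlɛzɛkɛ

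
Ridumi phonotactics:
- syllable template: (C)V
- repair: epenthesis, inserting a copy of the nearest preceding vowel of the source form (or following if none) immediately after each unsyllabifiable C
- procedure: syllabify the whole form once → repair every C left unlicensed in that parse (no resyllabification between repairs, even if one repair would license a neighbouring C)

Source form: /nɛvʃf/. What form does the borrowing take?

Under (C)V, the unsyllabifiable consonants are /v/, /ʃ/, /f/ (no codas are permitted; onsets are limited to one consonant).
Epenthesis after each stranded consonant: /v/ → /vɛ/, /ʃ/ → /ʃɛ/, /f/ → /fɛ/.

nɛvɛʃɛfɛ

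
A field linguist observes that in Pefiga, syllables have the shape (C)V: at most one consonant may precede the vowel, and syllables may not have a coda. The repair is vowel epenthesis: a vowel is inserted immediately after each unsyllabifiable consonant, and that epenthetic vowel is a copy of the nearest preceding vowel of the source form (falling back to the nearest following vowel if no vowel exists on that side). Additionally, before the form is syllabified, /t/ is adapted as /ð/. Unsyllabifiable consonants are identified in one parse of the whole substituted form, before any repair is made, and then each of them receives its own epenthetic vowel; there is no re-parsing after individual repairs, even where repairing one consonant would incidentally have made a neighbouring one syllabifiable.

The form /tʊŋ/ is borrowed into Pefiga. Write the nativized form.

ðʊŋʊ

Substitution: /t/ → /ð/, giving /ðʊŋ/.
Syllabifying with onset maximization leaves /ŋ/ stranded (no codas are permitted; onsets are limited to one consonant).
Inserting the epenthetic vowel yields /ŋ/ → /ŋʊ/.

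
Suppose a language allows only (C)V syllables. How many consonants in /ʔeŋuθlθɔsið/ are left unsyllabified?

3

Under (C)V, the unsyllabifiable consonants are /θ/, /l/, /ð/ (no codas are permitted; onsets are limited to one consonant).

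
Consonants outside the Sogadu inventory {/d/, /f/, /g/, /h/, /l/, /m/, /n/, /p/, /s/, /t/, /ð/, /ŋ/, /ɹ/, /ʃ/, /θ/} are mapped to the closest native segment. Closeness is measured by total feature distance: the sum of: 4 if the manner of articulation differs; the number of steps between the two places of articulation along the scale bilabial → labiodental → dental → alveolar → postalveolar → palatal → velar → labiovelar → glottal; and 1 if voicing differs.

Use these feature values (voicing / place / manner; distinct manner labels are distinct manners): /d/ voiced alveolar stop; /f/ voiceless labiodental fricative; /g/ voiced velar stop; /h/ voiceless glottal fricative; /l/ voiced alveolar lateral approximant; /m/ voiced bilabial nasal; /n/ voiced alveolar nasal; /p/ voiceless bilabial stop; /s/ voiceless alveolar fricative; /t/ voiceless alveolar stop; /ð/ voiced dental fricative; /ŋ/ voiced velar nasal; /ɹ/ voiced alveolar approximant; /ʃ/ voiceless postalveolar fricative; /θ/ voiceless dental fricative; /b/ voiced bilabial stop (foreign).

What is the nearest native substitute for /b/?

p

/p/ is closest: same manner (stop), place distance 0 (bilabial→bilabial), voicing differs (+1); total 1. Next closest is /d/ at distance 3.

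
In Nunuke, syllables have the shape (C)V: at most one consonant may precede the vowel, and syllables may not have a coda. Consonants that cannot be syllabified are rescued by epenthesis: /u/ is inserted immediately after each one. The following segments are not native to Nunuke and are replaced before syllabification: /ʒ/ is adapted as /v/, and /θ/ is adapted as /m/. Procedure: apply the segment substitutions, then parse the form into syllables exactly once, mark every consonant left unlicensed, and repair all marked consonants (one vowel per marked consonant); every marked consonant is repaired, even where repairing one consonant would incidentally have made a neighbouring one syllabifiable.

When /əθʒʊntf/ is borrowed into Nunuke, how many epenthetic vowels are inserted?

4

After substitution the input is /əmvʊntf/.
The unsyllabifiable consonants are /m/, /n/, /t/, /f/; each receives one epenthetic vowel.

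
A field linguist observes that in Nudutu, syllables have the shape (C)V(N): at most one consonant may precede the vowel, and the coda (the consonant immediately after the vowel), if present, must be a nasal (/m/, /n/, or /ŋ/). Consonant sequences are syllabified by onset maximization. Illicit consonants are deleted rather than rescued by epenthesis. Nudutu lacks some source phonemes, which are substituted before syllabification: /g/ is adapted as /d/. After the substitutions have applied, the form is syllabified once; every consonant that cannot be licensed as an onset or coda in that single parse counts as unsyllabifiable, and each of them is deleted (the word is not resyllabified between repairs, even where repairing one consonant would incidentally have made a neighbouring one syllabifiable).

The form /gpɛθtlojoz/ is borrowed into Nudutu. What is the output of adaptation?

pɛlojo

Substitution: /g/ → /d/, giving /dpɛθtlojoz/.
The consonants /d/, /θ/, /t/, /z/ cannot be parsed into a legal (C)V(N) syllable (only a nasal (/m/, /n/, or /ŋ/) is licensed in coda position; onsets are limited to one consonant).
Deleting the stranded consonants removes /d/, /θ/, /t/, /z/.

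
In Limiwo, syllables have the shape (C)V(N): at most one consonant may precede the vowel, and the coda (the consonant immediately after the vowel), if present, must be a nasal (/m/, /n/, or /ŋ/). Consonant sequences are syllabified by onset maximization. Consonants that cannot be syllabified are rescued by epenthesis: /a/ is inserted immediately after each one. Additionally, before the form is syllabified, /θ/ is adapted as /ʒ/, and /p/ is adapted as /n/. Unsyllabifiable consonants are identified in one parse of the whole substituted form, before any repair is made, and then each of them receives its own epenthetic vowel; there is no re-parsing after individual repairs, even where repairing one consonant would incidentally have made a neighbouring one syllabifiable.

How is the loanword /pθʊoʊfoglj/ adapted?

naʒʊoʊfogalaja

Substitution: /p/ → /n/, /θ/ → /ʒ/, giving /nʒʊoʊfoglj/.
The consonants /n/, /g/, /l/, /j/ cannot be parsed into a legal (C)V(N) syllable (only a nasal (/m/, /n/, or /ŋ/) is licensed in coda position; onsets are limited to one consonant).
Each unlicensed consonant becomes the onset of a new syllable: /n/ → /na/, /g/ → /ga/, /l/ → /la/, /j/ → /ja/.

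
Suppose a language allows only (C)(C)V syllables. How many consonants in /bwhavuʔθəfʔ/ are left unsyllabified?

Syllabifying with onset maximization leaves /b/, /f/, /ʔ/ stranded (no codas are permitted; onsets may contain at most 2 consonants).

3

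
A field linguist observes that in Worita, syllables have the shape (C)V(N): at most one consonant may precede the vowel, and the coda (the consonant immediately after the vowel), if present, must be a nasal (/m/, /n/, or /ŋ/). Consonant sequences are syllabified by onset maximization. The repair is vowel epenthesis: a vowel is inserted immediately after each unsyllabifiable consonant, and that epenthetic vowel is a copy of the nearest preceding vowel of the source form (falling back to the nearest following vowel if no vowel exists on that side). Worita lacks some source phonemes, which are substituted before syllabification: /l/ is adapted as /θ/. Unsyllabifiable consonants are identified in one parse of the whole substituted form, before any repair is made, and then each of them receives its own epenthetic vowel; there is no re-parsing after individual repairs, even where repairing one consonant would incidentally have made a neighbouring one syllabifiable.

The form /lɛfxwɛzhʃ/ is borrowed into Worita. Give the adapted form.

Substitution: /l/ → /θ/, giving /θɛfxwɛzhʃ/.
The consonants /f/, /x/, /z/, /h/, /ʃ/ cannot be parsed into a legal (C)V(N) syllable (only a nasal (/m/, /n/, or /ŋ/) is licensed in coda position; onsets are limited to one consonant).
Each unlicensed consonant becomes the onset of a new syllable: /f/ → /fɛ/, /x/ → /xɛ/, /z/ → /zɛ/, /h/ → /hɛ/, /ʃ/ → /ʃɛ/.

θɛfɛxɛwɛzɛhɛʃɛ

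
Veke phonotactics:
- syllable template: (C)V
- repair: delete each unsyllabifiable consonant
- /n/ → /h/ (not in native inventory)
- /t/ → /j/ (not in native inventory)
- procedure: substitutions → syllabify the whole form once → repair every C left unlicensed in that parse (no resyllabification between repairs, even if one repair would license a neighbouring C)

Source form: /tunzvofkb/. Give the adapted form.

juvo

Substitution: /t/ → /j/, /n/ → /h/, giving /juhzvofkb/.
Syllabifying with onset maximization leaves /h/, /z/, /f/, /k/, /b/ stranded (no codas are permitted; onsets are limited to one consonant).
Deletion applies to /h/, /z/, /f/, /k/, /b/.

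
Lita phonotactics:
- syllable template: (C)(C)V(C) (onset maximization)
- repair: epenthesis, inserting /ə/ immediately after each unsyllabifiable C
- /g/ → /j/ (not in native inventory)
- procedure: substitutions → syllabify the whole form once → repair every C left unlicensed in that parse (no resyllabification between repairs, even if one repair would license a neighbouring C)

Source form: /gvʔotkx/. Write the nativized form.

Substitution: /g/ → /j/, giving /jvʔotkx/.
The consonants /j/, /k/, /x/ cannot be parsed into a legal (C)(C)V(C) syllable (at most one coda consonant is licensed; onsets may contain at most 2 consonants).
Each unlicensed consonant becomes the onset of a new syllable: /j/ → /jə/, /k/ → /kə/, /x/ → /xə/.

jəvʔotkəxə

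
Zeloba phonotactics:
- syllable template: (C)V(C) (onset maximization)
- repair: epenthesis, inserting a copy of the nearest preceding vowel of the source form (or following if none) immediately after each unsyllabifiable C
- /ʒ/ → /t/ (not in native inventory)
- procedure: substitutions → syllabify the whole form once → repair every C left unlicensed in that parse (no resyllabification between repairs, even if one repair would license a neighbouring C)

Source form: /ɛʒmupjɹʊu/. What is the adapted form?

ɛtmupjuɹʊu

Substitution: /ʒ/ → /t/, giving /ɛtmupjɹʊu/.
Under (C)V(C), the unsyllabifiable consonants are /j/ (at most one coda consonant is licensed; onsets are limited to one consonant).
Each unlicensed consonant becomes the onset of a new syllable: /j/ → /ju/.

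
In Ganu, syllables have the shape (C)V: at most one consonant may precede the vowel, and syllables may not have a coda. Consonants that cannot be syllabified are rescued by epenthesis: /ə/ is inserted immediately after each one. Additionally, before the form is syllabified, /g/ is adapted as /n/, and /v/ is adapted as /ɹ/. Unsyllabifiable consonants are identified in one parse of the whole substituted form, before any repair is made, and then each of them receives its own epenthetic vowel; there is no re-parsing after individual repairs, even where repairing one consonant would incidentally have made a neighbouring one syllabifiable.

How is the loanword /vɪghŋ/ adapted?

Substitution: /v/ → /ɹ/, /g/ → /n/, giving /ɹɪnhŋ/.
Syllabifying with onset maximization leaves /n/, /h/, /ŋ/ stranded (no codas are permitted; onsets are limited to one consonant).
Each unlicensed consonant becomes the onset of a new syllable: /n/ → /nə/, /h/ → /hə/, /ŋ/ → /ŋə/.

ɹɪnəhəŋə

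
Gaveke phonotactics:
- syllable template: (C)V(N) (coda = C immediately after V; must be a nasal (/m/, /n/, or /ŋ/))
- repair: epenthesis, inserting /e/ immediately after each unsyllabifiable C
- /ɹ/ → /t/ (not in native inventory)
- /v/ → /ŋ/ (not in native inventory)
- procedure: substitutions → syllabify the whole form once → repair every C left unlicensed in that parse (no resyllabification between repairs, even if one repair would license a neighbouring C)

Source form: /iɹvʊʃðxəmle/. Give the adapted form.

iteŋʊʃeðexəmle

Substitution: /ɹ/ → /t/, /v/ → /ŋ/, giving /itŋʊʃðxəmle/.
Under (C)V(N), the unsyllabifiable consonants are /t/, /ʃ/, /ð/ (only a nasal (/m/, /n/, or /ŋ/) is licensed in coda position; onsets are limited to one consonant).
Inserting the epenthetic vowel yields /t/ → /te/, /ʃ/ → /ʃe/, /ð/ → /ðe/.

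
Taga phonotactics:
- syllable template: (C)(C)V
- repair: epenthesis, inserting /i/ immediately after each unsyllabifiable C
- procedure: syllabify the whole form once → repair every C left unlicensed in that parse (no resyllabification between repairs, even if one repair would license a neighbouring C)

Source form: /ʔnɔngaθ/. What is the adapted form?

Syllabifying with onset maximization leaves /θ/ stranded (no codas are permitted; onsets may contain at most 2 consonants).
Inserting the epenthetic vowel yields /θ/ → /θi/.

ʔnɔngaθi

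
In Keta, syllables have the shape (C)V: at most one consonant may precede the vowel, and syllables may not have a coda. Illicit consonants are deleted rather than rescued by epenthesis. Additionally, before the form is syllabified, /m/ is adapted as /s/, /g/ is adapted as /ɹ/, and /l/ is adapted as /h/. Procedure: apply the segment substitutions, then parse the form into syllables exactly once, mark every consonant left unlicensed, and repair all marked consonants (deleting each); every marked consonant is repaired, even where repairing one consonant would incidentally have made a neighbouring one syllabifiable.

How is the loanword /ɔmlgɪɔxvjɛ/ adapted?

Substitution: /m/ → /s/, /l/ → /h/, /g/ → /ɹ/, giving /ɔshɹɪɔxvjɛ/.
Syllabifying with onset maximization leaves /s/, /h/, /x/, /v/ stranded (no codas are permitted; onsets are limited to one consonant).
Deleting the stranded consonants removes /s/, /h/, /x/, /v/.

ɔɹɪɔjɛ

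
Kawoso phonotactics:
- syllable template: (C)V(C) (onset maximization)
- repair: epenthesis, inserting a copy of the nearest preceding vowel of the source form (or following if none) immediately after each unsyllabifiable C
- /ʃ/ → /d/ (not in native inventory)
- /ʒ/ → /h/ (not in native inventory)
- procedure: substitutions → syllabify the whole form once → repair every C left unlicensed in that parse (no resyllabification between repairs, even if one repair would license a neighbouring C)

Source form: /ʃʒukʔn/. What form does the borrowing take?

Substitution: /ʃ/ → /d/, /ʒ/ → /h/, giving /dhukʔn/.
Syllabifying with onset maximization leaves /d/, /ʔ/, /n/ stranded (at most one coda consonant is licensed; onsets are limited to one consonant).
Each unlicensed consonant becomes the onset of a new syllable: /d/ → /du/, /ʔ/ → /ʔu/, /n/ → /nu/.

duhukʔunu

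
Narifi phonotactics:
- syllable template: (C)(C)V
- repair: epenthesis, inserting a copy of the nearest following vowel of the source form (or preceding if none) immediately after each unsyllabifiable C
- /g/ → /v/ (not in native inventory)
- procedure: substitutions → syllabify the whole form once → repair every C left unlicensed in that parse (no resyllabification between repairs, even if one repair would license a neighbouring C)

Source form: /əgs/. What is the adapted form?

əvəsə

Substitution: /g/ → /v/, giving /əvs/.
The consonants /v/, /s/ cannot be parsed into a legal (C)(C)V syllable (no codas are permitted; onsets may contain at most 2 consonants).
Epenthesis after each stranded consonant: /v/ → /və/, /s/ → /sə/.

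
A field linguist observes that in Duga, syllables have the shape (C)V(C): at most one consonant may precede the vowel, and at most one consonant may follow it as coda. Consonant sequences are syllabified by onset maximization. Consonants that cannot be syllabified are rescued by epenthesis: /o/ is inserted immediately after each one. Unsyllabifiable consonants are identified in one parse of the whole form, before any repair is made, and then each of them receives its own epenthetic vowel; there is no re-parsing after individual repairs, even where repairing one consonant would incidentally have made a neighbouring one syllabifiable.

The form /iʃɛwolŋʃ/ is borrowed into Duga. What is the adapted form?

Under (C)V(C), the unsyllabifiable consonants are /ŋ/, /ʃ/ (at most one coda consonant is licensed; onsets are limited to one consonant).
Each unlicensed consonant becomes the onset of a new syllable: /ŋ/ → /ŋo/, /ʃ/ → /ʃo/.

iʃɛwolŋoʃo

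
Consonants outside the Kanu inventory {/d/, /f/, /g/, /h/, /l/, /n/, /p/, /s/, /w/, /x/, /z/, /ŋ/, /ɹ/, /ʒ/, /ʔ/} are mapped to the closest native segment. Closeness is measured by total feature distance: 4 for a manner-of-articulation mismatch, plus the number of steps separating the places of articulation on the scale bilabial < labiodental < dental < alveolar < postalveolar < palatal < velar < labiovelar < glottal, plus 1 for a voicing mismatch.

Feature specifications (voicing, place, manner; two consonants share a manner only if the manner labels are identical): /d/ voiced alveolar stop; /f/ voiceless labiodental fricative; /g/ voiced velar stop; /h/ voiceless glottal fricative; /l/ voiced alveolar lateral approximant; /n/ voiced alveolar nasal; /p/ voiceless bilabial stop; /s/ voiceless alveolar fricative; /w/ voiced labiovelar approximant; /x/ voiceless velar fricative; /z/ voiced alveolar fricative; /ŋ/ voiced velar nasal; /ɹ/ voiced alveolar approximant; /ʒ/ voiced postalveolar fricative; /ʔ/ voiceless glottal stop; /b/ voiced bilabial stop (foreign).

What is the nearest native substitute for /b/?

p

/p/ is closest: same manner (stop), place distance 0 (bilabial→bilabial), voicing differs (+1); total 1. Next closest is /d/ at distance 3.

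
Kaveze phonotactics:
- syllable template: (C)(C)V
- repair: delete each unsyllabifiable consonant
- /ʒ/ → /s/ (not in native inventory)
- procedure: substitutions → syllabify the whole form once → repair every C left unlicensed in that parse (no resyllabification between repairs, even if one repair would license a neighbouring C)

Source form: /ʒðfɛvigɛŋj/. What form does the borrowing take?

Substitution: /ʒ/ → /s/, giving /sðfɛvigɛŋj/.
Under (C)(C)V, the unsyllabifiable consonants are /s/, /ŋ/, /j/ (no codas are permitted; onsets may contain at most 2 consonants).
Each unlicensed consonant is deleted: /s/, /ŋ/, /j/.

ðfɛvigɛ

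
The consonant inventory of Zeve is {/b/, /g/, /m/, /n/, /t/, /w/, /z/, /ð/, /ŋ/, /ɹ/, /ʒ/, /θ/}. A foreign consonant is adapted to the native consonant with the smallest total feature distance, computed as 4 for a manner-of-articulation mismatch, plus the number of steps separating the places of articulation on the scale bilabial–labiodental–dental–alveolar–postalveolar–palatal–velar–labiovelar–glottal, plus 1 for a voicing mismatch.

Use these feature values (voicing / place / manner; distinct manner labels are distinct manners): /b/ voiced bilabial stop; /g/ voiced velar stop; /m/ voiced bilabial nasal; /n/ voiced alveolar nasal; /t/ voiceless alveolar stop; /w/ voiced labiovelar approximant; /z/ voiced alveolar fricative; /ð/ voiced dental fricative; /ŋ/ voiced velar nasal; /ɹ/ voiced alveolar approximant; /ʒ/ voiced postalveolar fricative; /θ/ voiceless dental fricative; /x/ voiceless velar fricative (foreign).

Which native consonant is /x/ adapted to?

ʒ

/ʒ/ is closest: same manner (fricative), place distance 2 (velar→postalveolar), voicing differs (+1); total 3. Next closest is /z/ at distance 4.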